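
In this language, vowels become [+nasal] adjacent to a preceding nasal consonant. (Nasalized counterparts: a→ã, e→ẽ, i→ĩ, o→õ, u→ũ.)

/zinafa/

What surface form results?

[zinãfa]

/a/ after nasal /n/ → [ã]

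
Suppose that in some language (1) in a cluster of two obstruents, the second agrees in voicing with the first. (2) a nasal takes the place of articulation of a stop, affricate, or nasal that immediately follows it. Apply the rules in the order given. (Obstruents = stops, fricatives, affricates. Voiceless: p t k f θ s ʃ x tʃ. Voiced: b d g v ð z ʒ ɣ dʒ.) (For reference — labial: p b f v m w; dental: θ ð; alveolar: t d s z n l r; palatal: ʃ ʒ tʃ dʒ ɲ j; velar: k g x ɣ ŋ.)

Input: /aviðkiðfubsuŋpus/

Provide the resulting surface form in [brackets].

Rule 1: /k/ after /ð/ (voiced) → [g]
Rule 1: /f/ after /ð/ (voiced) → [v]
Rule 1: /s/ after /b/ (voiced) → [z]
After rule 1: aviðgiðvubzuŋpus
Rule 2: /ŋ/ before /p/ (labial) → [m]

[aviðgiðvubzumpus]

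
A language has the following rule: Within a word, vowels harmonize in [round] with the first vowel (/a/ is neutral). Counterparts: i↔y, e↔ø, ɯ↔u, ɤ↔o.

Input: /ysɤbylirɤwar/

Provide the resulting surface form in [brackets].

/ɤ/ harmonizes with /y/ ([+round]) → [o]
/i/ harmonizes with /y/ ([+round]) → [y]
/ɤ/ harmonizes with /y/ ([+round]) → [o]

[ysobylyrowar]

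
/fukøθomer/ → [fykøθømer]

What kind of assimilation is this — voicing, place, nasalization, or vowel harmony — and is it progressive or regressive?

vowel harmony, regressive

/u/→[y] /o/→[ø].
Vowels agree with the last vowel, so the harmony is regressive.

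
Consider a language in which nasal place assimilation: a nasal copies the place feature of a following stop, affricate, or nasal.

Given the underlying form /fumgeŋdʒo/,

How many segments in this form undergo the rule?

/m/ before /g/ (velar) → [ŋ]
/ŋ/ before /dʒ/ (palatal) → [ɲ]
2 segments change.

2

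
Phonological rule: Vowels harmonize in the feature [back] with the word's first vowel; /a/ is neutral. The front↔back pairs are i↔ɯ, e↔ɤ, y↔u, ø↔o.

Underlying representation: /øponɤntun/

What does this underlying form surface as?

[øpønentyn]

/o/ harmonizes with /ø/ ([-back]) → [ø]
/ɤ/ harmonizes with /ø/ ([-back]) → [e]
/u/ harmonizes with /ø/ ([-back]) → [y]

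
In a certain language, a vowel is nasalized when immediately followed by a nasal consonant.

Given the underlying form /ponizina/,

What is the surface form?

[põnizĩna]

/o/ before nasal /n/ → [õ]
/i/ before nasal /n/ → [ĩ]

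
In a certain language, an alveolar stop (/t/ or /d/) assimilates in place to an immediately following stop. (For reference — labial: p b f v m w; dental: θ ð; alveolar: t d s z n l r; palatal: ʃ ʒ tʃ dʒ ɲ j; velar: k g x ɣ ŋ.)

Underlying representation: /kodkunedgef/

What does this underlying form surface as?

/d/ before /k/ (velar) → [g]
/d/ before /g/ (velar) → [g]

[kogkuneggef]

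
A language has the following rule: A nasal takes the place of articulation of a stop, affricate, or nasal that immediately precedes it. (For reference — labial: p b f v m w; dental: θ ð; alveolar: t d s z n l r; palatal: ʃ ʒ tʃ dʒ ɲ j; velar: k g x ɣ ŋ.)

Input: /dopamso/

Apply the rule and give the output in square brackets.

no segment meets the rule's conditions; no change.

[dopamso]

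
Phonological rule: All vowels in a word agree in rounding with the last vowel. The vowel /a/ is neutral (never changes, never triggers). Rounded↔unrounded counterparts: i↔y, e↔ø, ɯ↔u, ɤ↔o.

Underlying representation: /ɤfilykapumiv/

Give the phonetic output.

[ɤfilikapɯmiv]

/y/ harmonizes with /i/ ([-round]) → [i]
/u/ harmonizes with /i/ ([-round]) → [ɯ]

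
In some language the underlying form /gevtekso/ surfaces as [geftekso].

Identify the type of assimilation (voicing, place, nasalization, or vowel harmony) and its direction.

voicing assimilation, regressive

/v/→[f].
Each target copies a feature from the following segment, so the direction is regressive.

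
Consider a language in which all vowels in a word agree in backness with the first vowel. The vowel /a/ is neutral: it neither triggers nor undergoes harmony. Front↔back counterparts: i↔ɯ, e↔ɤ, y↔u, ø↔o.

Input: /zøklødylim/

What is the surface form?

[zøklødylim]

no segment meets the rule's conditions; no change.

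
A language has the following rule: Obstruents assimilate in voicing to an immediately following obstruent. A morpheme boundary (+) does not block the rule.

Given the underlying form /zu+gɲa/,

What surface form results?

[zu+gɲa]

no segment meets the rule's conditions; no change.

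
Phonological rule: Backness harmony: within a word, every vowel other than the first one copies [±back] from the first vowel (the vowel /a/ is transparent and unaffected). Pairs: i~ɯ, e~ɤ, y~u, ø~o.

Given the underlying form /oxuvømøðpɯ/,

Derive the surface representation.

[oxuvomoðpɯ]

/ø/ harmonizes with /o/ ([+back]) → [o]
/ø/ harmonizes with /o/ ([+back]) → [o]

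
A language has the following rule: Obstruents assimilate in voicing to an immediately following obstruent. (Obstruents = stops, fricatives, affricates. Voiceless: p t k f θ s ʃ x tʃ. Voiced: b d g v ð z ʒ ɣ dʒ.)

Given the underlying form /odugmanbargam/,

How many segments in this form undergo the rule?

No segment meets the rule's conditions.

0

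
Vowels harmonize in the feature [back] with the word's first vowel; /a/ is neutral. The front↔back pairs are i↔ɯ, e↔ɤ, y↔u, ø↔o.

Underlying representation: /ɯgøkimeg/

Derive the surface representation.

[ɯgokɯmɤg]

/ø/ harmonizes with /ɯ/ ([+back]) → [o]
/i/ harmonizes with /ɯ/ ([+back]) → [ɯ]
/e/ harmonizes with /ɯ/ ([+back]) → [ɤ]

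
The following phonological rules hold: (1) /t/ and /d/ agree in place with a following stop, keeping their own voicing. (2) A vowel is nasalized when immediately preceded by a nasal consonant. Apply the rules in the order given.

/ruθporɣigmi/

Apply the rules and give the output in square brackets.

[ruθporɣigmĩ]

Rule 1: no segment meets the rule's conditions; no change.
After rule 1: ruθporɣigmi
Rule 2: /i/ after nasal /m/ → [ĩ]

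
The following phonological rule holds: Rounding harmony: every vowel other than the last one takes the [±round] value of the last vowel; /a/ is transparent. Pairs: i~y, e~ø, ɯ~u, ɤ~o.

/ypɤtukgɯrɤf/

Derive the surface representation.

/y/ harmonizes with /ɤ/ ([-round]) → [i]
/u/ harmonizes with /ɤ/ ([-round]) → [ɯ]

[ipɤtɯkgɯrɤf]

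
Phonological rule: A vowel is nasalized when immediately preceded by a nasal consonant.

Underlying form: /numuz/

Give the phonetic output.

[nũmũz]

/u/ after nasal /n/ → [ũ]
/u/ after nasal /m/ → [ũ]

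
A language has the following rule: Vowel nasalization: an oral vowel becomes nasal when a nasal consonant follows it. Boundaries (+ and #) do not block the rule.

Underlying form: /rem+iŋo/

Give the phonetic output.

[rẽm+ĩŋo]

/e/ before nasal /m/ → [ẽ]
/i/ before nasal /ŋ/ → [ĩ]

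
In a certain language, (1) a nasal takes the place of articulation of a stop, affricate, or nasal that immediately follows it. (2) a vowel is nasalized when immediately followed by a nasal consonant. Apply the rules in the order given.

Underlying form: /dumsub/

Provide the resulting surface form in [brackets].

[dũmsub]

Rule 1: no segment meets the rule's conditions; no change.
After rule 1: dumsub
Rule 2: /u/ before nasal /m/ → [ũ]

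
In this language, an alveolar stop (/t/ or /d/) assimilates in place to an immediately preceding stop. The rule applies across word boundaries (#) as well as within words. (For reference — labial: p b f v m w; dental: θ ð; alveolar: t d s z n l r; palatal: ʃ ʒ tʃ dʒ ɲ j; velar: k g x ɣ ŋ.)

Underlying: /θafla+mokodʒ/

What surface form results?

no segment meets the rule's conditions; no change.

[θafla+mokodʒ]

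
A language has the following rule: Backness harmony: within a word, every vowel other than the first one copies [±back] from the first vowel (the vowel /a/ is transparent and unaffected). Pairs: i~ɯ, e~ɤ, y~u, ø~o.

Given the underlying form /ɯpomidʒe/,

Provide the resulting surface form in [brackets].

/i/ harmonizes with /ɯ/ ([+back]) → [ɯ]
/e/ harmonizes with /ɯ/ ([+back]) → [ɤ]

[ɯpomɯdʒɤ]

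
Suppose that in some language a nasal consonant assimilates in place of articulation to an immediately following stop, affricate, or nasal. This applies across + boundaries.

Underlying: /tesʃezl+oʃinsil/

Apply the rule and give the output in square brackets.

[tesʃezl+oʃinsil]

no segment meets the rule's conditions; no change.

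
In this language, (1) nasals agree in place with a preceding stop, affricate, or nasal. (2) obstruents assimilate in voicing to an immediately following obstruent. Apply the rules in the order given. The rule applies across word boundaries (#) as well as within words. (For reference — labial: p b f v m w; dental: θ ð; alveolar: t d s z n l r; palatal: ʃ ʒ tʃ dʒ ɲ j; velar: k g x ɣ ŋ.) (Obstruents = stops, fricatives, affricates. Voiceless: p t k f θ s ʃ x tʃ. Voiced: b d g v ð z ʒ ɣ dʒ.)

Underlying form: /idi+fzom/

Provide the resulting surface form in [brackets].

[idi+vzom]

Rule 1: no segment meets the rule's conditions; no change.
After rule 1: idi+fzom
Rule 2: /f/ before /z/ (voiced) → [v]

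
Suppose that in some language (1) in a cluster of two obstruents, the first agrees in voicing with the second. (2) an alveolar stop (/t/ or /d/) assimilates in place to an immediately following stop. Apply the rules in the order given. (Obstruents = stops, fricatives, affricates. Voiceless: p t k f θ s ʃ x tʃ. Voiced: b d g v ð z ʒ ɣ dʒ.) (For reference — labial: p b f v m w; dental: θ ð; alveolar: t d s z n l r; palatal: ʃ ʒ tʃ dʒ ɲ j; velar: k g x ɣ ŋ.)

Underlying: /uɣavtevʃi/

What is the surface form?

[uɣaftefʃi]

Rule 1: /v/ before /t/ (voiceless) → [f]
Rule 1: /v/ before /ʃ/ (voiceless) → [f]
After rule 1: uɣaftefʃi
Rule 2: no segment meets the rule's conditions; no change.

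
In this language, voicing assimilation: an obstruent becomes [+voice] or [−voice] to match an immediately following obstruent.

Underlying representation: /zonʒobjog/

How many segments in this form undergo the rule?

No segment meets the rule's conditions.

0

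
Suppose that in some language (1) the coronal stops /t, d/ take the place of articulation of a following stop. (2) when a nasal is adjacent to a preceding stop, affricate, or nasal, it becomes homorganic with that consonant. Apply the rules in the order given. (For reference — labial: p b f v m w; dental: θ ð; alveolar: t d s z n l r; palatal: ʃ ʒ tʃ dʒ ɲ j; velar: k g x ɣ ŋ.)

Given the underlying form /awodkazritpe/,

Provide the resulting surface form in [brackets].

Rule 1: /d/ before /k/ (velar) → [g]
Rule 1: /t/ before /p/ (labial) → [p]
After rule 1: awogkazrippe
Rule 2: no segment meets the rule's conditions; no change.

[awogkazrippe]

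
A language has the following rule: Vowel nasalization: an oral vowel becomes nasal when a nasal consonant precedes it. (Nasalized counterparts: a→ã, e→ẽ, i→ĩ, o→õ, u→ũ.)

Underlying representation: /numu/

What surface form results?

/u/ after nasal /n/ → [ũ]
/u/ after nasal /m/ → [ũ]

[nũmũ]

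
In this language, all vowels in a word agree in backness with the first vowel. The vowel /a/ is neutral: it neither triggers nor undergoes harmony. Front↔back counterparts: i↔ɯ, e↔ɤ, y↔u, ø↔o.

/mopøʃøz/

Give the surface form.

/ø/ harmonizes with /o/ ([+back]) → [o]
/ø/ harmonizes with /o/ ([+back]) → [o]

[mopoʃoz]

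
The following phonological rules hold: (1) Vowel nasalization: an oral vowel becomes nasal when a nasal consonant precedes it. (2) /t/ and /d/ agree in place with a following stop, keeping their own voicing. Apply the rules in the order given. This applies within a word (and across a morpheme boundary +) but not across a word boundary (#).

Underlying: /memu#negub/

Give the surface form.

Rule 1: /e/ after nasal /m/ → [ẽ]
Rule 1: /u/ after nasal /m/ → [ũ]
Rule 1: /e/ after nasal /n/ → [ẽ]
After rule 1: mẽmũ#nẽgub
Rule 2: no segment meets the rule's conditions; no change.

[mẽmũ#nẽgub]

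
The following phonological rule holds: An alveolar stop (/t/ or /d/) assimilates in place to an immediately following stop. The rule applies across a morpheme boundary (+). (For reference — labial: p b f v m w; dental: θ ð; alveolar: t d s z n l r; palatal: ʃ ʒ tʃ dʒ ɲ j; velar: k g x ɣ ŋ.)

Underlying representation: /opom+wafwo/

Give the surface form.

[opom+wafwo]

no segment meets the rule's conditions; no change.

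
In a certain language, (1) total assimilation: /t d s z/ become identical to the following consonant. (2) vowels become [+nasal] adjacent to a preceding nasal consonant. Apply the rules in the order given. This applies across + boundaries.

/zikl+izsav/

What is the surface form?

Rule 1: /z/ before /s/ → [s] (total assimilation)
After rule 1: zikl+issav
Rule 2: no segment meets the rule's conditions; no change.

[zikl+issav]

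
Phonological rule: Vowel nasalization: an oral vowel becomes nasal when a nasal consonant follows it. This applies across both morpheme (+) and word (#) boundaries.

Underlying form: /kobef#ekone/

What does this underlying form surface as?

/o/ before nasal /n/ → [õ]

[kobef#ekõne]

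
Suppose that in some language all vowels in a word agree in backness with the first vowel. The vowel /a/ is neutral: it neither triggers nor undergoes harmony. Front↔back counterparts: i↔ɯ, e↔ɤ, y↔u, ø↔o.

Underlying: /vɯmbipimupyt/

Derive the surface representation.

/i/ harmonizes with /ɯ/ ([+back]) → [ɯ]
/i/ harmonizes with /ɯ/ ([+back]) → [ɯ]
/y/ harmonizes with /ɯ/ ([+back]) → [u]

[vɯmbɯpɯmuput]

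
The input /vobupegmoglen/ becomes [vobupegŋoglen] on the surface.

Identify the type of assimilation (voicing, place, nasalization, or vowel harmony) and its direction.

/m/→[ŋ].
Each target copies a feature from the preceding segment, so the direction is progressive.

place assimilation, progressive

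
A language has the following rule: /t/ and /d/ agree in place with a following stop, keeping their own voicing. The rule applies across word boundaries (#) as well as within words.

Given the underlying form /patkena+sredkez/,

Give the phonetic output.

/t/ before /k/ (velar) → [k]
/d/ before /k/ (velar) → [g]

[pakkena+sregkez]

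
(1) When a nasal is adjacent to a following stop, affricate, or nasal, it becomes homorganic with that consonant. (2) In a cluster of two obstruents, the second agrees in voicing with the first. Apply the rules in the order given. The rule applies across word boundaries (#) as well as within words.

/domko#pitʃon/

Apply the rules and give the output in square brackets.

Rule 1: /m/ before /k/ (velar) → [ŋ]
After rule 1: doŋko#pitʃon
Rule 2: no segment meets the rule's conditions; no change.

[doŋko#pitʃon]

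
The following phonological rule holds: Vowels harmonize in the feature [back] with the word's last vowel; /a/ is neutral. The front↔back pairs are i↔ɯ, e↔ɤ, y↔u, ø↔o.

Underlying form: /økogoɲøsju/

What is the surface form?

/ø/ harmonizes with /u/ ([+back]) → [o]
/ø/ harmonizes with /u/ ([+back]) → [o]

[okogoɲosju]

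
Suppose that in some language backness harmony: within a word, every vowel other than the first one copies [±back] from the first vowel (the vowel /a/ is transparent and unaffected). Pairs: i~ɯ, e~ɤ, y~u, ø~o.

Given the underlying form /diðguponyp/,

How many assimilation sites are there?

/u/ harmonizes with /i/ ([-back]) → [y]
/o/ harmonizes with /i/ ([-back]) → [ø]
2 segments change.

2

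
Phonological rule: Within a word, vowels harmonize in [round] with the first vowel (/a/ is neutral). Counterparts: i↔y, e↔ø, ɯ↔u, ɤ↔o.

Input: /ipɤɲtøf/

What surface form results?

[ipɤɲtef]

/ø/ harmonizes with /i/ ([-round]) → [e]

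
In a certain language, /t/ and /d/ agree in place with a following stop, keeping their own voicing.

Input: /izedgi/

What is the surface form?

/d/ before /g/ (velar) → [g]

[izeggi]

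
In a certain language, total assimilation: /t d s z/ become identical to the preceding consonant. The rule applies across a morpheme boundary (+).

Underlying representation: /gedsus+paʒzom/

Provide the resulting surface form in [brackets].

/s/ after /d/ → [d] (total assimilation)
/z/ after /ʒ/ → [ʒ] (total assimilation)

[geddus+paʒʒom]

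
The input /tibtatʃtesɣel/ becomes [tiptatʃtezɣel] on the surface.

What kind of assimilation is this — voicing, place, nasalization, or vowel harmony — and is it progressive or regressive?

/b/→[p] /s/→[z].
Each target copies a feature from the following segment, so the direction is regressive.

voicing assimilation, regressive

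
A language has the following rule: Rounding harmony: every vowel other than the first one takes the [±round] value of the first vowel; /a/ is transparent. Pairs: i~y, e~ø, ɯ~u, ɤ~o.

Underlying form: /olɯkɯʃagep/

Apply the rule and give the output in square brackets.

/ɯ/ harmonizes with /o/ ([+round]) → [u]
/ɯ/ harmonizes with /o/ ([+round]) → [u]
/e/ harmonizes with /o/ ([+round]) → [ø]

[olukuʃagøp]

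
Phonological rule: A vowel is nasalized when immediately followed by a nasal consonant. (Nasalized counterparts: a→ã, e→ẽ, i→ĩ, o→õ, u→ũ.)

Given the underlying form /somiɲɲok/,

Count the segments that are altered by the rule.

2

/o/ before nasal /m/ → [õ]
/i/ before nasal /ɲ/ → [ĩ]
2 segments change.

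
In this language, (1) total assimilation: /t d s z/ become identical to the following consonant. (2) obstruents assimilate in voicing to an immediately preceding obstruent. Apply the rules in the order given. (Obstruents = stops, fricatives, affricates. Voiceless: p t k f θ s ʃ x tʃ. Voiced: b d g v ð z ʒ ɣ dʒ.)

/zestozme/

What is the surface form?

Rule 1: /s/ before /t/ → [t] (total assimilation)
Rule 1: /z/ before /m/ → [m] (total assimilation)
After rule 1: zettomme
Rule 2: no segment meets the rule's conditions; no change.

[zettomme]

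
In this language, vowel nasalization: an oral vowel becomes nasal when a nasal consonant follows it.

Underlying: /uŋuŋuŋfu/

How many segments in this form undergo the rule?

3

/u/ before nasal /ŋ/ → [ũ]
/u/ before nasal /ŋ/ → [ũ]
/u/ before nasal /ŋ/ → [ũ]
3 segments change.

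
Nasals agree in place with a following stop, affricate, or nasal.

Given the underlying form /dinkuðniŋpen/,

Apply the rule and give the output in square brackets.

[diŋkuðnimpen]

/n/ before /k/ (velar) → [ŋ]
/ŋ/ before /p/ (labial) → [m]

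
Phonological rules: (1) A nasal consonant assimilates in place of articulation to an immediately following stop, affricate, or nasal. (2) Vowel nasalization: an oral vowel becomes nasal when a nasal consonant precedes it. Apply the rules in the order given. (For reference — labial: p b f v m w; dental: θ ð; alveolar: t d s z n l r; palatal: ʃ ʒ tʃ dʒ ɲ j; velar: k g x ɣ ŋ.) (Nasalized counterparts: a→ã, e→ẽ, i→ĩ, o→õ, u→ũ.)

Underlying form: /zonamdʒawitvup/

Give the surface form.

[zonãɲdʒawitvup]

Rule 1: /m/ before /dʒ/ (palatal) → [ɲ]
After rule 1: zonaɲdʒawitvup
Rule 2: /a/ after nasal /n/ → [ã]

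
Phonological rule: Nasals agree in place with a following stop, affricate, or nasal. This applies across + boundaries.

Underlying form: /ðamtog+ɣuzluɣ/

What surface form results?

[ðantog+ɣuzluɣ]

/m/ before /t/ (alveolar) → [n]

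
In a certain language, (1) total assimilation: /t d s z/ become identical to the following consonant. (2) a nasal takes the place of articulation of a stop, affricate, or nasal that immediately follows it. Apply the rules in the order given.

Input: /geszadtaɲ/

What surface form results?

Rule 1: /s/ before /z/ → [z] (total assimilation)
Rule 1: /d/ before /t/ → [t] (total assimilation)
After rule 1: gezzattaɲ
Rule 2: no segment meets the rule's conditions; no change.

[gezzattaɲ]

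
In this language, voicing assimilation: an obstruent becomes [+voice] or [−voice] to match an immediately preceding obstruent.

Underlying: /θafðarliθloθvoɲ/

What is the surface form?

/ð/ after /f/ (voiceless) → [θ]
/v/ after /θ/ (voiceless) → [f]

[θafθarliθloθfoɲ]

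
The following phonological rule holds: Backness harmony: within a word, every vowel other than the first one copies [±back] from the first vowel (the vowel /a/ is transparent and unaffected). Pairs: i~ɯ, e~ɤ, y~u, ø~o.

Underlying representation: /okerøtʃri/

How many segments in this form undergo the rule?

3

/e/ harmonizes with /o/ ([+back]) → [ɤ]
/ø/ harmonizes with /o/ ([+back]) → [o]
/i/ harmonizes with /o/ ([+back]) → [ɯ]
3 segments change.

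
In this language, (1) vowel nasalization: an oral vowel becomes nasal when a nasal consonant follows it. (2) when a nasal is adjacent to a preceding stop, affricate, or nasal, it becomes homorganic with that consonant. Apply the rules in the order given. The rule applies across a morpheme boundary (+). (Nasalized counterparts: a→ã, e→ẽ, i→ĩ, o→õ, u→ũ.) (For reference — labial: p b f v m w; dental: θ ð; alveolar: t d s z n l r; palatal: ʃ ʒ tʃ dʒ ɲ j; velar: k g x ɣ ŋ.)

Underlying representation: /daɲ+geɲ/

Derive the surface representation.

[dãɲ+gẽɲ]

Rule 1: /a/ before nasal /ɲ/ → [ã]
Rule 1: /e/ before nasal /ɲ/ → [ẽ]
After rule 1: dãɲ+gẽɲ
Rule 2: no segment meets the rule's conditions; no change.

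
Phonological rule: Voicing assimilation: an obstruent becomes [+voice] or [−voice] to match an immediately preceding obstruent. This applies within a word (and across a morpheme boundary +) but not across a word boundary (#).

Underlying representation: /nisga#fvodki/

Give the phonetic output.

/g/ after /s/ (voiceless) → [k]
/v/ after /f/ (voiceless) → [f]
/k/ after /d/ (voiced) → [g]

[niska#ffodgi]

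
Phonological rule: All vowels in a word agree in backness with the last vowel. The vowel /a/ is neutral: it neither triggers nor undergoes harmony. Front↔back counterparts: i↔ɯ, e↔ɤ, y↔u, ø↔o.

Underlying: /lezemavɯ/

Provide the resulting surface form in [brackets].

/e/ harmonizes with /ɯ/ ([+back]) → [ɤ]
/e/ harmonizes with /ɯ/ ([+back]) → [ɤ]

[lɤzɤmavɯ]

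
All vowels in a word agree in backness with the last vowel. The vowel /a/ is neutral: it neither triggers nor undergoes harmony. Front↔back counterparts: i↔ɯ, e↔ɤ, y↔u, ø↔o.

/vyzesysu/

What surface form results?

/y/ harmonizes with /u/ ([+back]) → [u]
/e/ harmonizes with /u/ ([+back]) → [ɤ]
/y/ harmonizes with /u/ ([+back]) → [u]

[vuzɤsusu]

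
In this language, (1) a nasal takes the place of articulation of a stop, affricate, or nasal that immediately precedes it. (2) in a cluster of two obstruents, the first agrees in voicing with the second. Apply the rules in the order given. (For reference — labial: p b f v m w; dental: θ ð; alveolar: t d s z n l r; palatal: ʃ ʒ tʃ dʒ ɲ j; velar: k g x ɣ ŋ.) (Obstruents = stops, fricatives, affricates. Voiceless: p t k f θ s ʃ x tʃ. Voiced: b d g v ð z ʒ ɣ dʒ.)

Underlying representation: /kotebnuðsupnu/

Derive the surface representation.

Rule 1: /n/ after /b/ (labial) → [m]
Rule 1: /n/ after /p/ (labial) → [m]
After rule 1: kotebmuðsupmu
Rule 2: /ð/ before /s/ (voiceless) → [θ]

[kotebmuθsupmu]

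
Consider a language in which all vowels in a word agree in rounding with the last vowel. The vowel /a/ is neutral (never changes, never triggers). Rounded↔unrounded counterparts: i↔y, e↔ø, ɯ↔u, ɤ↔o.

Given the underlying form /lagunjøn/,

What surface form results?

[lagunjøn]

no segment meets the rule's conditions; no change.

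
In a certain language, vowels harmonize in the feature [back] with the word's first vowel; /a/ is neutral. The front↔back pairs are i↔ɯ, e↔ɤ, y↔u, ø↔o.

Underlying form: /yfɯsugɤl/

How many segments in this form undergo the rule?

3

/ɯ/ harmonizes with /y/ ([-back]) → [i]
/u/ harmonizes with /y/ ([-back]) → [y]
/ɤ/ harmonizes with /y/ ([-back]) → [e]
3 segments change.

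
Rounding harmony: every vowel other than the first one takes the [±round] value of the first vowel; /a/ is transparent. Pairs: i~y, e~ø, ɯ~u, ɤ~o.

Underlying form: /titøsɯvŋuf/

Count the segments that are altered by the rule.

/ø/ harmonizes with /i/ ([-round]) → [e]
/u/ harmonizes with /i/ ([-round]) → [ɯ]
2 segments change.

2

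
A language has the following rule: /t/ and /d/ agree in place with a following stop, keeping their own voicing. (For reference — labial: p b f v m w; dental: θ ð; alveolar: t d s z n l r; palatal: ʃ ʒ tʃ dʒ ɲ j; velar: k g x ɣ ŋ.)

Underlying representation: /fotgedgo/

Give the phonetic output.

[fokgeggo]

/t/ before /g/ (velar) → [k]
/d/ before /g/ (velar) → [g]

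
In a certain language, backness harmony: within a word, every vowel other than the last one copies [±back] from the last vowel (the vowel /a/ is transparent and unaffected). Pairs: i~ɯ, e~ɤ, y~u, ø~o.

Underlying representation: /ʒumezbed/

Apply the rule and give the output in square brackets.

[ʒymezbed]

/u/ harmonizes with /e/ ([-back]) → [y]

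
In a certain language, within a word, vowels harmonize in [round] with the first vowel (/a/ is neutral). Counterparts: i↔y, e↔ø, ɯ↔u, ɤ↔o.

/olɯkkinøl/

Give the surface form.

[olukkynøl]

/ɯ/ harmonizes with /o/ ([+round]) → [u]
/i/ harmonizes with /o/ ([+round]) → [y]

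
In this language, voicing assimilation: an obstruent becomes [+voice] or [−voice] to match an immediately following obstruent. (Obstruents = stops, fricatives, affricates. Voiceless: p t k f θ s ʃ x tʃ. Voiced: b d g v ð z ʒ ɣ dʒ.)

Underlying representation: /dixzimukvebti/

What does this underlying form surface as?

[diɣzimugvepti]

/x/ before /z/ (voiced) → [ɣ]
/k/ before /v/ (voiced) → [g]
/b/ before /t/ (voiceless) → [p]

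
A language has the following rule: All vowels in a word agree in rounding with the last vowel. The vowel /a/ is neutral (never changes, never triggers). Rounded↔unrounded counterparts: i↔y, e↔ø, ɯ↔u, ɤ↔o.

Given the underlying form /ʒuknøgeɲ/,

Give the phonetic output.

/u/ harmonizes with /e/ ([-round]) → [ɯ]
/ø/ harmonizes with /e/ ([-round]) → [e]

[ʒɯknegeɲ]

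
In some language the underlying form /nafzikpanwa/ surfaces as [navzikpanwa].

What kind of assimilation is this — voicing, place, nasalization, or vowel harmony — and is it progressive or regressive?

voicing assimilation, regressive

/f/→[v].
Each target copies a feature from the following segment, so the direction is regressive.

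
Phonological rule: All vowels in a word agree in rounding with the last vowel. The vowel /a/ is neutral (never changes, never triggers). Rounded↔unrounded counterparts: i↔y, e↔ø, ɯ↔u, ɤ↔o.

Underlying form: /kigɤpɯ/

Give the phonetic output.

[kigɤpɯ]

no segment meets the rule's conditions; no change.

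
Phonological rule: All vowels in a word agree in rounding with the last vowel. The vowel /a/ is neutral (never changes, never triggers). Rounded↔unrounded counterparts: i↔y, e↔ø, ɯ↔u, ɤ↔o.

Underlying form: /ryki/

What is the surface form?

[riki]

/y/ harmonizes with /i/ ([-round]) → [i]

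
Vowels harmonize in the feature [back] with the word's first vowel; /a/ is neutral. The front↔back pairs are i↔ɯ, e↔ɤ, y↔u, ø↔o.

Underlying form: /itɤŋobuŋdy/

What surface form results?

[iteŋøbyŋdy]

/ɤ/ harmonizes with /i/ ([-back]) → [e]
/o/ harmonizes with /i/ ([-back]) → [ø]
/u/ harmonizes with /i/ ([-back]) → [y]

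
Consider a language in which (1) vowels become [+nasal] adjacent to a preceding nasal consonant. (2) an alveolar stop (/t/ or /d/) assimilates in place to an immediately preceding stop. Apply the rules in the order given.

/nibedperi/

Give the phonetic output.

Rule 1: /i/ after nasal /n/ → [ĩ]
After rule 1: nĩbedperi
Rule 2: no segment meets the rule's conditions; no change.

[nĩbedperi]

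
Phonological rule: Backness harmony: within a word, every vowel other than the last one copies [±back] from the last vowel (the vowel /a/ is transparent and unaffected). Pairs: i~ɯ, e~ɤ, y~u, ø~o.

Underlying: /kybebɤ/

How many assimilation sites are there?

/y/ harmonizes with /ɤ/ ([+back]) → [u]
/e/ harmonizes with /ɤ/ ([+back]) → [ɤ]
2 segments change.

2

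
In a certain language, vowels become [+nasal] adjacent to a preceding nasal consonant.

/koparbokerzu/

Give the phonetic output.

[koparbokerzu]

no segment meets the rule's conditions; no change.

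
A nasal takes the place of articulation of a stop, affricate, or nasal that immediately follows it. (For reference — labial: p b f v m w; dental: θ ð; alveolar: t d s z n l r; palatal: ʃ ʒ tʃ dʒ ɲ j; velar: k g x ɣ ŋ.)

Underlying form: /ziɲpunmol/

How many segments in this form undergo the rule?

2

/ɲ/ before /p/ (labial) → [m]
/n/ before /m/ (labial) → [m]
2 segments change.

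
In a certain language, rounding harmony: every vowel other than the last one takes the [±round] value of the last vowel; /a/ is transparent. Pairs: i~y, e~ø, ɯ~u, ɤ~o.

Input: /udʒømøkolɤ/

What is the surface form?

[ɯdʒemekɤlɤ]

/u/ harmonizes with /ɤ/ ([-round]) → [ɯ]
/ø/ harmonizes with /ɤ/ ([-round]) → [e]
/ø/ harmonizes with /ɤ/ ([-round]) → [e]
/o/ harmonizes with /ɤ/ ([-round]) → [ɤ]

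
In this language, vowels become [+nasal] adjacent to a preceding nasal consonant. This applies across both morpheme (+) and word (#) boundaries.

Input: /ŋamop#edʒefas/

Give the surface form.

/a/ after nasal /ŋ/ → [ã]
/o/ after nasal /m/ → [õ]

[ŋãmõp#edʒefas]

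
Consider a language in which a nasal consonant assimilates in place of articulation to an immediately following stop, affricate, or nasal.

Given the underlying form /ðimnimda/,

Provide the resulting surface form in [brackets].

[ðinninda]

/m/ before /n/ (alveolar) → [n]
/m/ before /d/ (alveolar) → [n]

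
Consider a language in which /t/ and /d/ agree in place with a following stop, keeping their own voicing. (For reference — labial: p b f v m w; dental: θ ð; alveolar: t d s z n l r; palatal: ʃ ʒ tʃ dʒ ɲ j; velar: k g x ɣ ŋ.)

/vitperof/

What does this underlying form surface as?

[vipperof]

/t/ before /p/ (labial) → [p]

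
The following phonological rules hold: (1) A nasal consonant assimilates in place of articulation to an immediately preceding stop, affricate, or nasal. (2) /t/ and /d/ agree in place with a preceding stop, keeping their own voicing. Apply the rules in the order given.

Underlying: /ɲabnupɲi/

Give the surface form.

[ɲabmupmi]

Rule 1: /n/ after /b/ (labial) → [m]
Rule 1: /ɲ/ after /p/ (labial) → [m]
After rule 1: ɲabmupmi
Rule 2: no segment meets the rule's conditions; no change.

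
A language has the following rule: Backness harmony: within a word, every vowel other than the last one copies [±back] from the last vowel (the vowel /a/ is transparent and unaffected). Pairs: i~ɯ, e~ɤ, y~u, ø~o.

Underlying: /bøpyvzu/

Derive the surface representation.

[bopuvzu]

/ø/ harmonizes with /u/ ([+back]) → [o]
/y/ harmonizes with /u/ ([+back]) → [u]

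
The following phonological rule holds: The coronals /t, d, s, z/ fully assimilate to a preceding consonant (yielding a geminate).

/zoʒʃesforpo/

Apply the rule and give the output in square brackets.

no segment meets the rule's conditions; no change.

[zoʒʃesforpo]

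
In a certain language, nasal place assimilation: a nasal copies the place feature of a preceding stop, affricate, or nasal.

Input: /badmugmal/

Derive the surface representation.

[badnugŋal]

/m/ after /d/ (alveolar) → [n]
/m/ after /g/ (velar) → [ŋ]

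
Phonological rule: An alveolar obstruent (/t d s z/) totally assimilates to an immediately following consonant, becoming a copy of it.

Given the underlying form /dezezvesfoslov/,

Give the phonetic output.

[dezevveffollov]

/z/ before /v/ → [v] (total assimilation)
/s/ before /f/ → [f] (total assimilation)
/s/ before /l/ → [l] (total assimilation)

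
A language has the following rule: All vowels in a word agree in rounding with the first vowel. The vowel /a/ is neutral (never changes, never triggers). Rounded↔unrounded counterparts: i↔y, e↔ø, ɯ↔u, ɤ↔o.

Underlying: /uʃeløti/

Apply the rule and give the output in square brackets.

[uʃøløty]

/e/ harmonizes with /u/ ([+round]) → [ø]
/i/ harmonizes with /u/ ([+round]) → [y]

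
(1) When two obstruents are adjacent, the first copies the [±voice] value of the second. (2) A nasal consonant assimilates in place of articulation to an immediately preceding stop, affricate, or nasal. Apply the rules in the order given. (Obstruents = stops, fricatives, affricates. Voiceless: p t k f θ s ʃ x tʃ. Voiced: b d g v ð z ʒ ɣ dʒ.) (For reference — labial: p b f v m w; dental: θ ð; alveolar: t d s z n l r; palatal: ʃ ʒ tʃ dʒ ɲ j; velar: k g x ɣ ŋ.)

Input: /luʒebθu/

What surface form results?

[luʒepθu]

Rule 1: /b/ before /θ/ (voiceless) → [p]
After rule 1: luʒepθu
Rule 2: no segment meets the rule's conditions; no change.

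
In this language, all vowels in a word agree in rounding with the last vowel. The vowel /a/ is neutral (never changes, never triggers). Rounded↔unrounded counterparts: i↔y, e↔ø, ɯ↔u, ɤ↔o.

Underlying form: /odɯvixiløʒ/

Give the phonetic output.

[oduvyxyløʒ]

/ɯ/ harmonizes with /ø/ ([+round]) → [u]
/i/ harmonizes with /ø/ ([+round]) → [y]
/i/ harmonizes with /ø/ ([+round]) → [y]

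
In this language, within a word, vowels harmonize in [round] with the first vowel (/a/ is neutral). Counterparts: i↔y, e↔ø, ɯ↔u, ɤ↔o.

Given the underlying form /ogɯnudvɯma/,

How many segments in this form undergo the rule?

2

/ɯ/ harmonizes with /o/ ([+round]) → [u]
/ɯ/ harmonizes with /o/ ([+round]) → [u]
2 segments change.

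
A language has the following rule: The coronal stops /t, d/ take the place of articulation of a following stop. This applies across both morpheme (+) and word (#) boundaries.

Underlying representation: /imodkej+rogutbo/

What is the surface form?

/d/ before /k/ (velar) → [g]
/t/ before /b/ (labial) → [p]

[imogkej+rogupbo]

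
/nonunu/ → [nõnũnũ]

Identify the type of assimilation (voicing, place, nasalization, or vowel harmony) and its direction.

/o/→[õ] /u/→[ũ] /u/→[ũ].
Each target copies a feature from the preceding segment, so the direction is progressive.

nasalization, progressive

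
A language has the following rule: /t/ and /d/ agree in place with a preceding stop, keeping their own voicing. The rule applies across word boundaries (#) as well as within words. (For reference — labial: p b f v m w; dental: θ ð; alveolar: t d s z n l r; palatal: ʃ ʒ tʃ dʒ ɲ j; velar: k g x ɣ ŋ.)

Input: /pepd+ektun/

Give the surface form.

[pepb+ekkun]

/d/ after /p/ (labial) → [b]
/t/ after /k/ (velar) → [k]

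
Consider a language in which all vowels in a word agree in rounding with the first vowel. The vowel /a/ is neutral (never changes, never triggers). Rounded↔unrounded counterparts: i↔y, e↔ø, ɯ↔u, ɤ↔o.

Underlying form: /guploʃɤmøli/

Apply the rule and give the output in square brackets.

[guploʃomøly]

/ɤ/ harmonizes with /u/ ([+round]) → [o]
/i/ harmonizes with /u/ ([+round]) → [y]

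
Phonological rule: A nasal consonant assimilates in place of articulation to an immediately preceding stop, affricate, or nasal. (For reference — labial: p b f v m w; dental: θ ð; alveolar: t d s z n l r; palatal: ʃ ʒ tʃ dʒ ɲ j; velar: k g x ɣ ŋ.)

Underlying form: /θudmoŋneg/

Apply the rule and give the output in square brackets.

[θudnoŋŋeg]

/m/ after /d/ (alveolar) → [n]
/n/ after /ŋ/ (velar) → [ŋ]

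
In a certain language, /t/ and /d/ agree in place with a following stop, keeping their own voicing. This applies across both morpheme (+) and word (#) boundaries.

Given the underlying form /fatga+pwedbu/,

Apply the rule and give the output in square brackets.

[fakga+pwebbu]

/t/ before /g/ (velar) → [k]
/d/ before /b/ (labial) → [b]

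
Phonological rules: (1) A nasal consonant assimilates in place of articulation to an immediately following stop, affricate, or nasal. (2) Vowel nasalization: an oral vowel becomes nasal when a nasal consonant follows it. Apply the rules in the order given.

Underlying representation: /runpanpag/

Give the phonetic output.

[rũmpãmpag]

Rule 1: /n/ before /p/ (labial) → [m]
Rule 1: /n/ before /p/ (labial) → [m]
After rule 1: rumpampag
Rule 2: /u/ before nasal /m/ → [ũ]
Rule 2: /a/ before nasal /m/ → [ã]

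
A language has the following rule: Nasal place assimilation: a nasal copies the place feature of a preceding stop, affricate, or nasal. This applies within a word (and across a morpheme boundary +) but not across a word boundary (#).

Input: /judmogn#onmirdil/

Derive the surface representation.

/m/ after /d/ (alveolar) → [n]
/n/ after /g/ (velar) → [ŋ]
/m/ after /n/ (alveolar) → [n]

[judnogŋ#onnirdil]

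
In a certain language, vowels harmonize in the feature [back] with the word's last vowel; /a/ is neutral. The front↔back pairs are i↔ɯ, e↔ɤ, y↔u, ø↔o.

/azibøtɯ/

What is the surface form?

/i/ harmonizes with /ɯ/ ([+back]) → [ɯ]
/ø/ harmonizes with /ɯ/ ([+back]) → [o]

[azɯbotɯ]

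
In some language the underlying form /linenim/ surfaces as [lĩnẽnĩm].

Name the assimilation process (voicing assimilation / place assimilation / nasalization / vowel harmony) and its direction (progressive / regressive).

/i/→[ĩ] /e/→[ẽ] /i/→[ĩ].
Each target copies a feature from the following segment, so the direction is regressive.

nasalization, regressive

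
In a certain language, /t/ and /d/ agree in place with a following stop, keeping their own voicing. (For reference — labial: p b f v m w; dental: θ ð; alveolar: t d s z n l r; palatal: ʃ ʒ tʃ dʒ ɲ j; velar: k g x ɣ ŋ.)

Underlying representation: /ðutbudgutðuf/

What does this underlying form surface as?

[ðupbuggutðuf]

/t/ before /b/ (labial) → [p]
/d/ before /g/ (velar) → [g]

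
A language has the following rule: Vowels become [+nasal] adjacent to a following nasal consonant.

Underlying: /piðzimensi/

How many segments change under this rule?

/i/ before nasal /m/ → [ĩ]
/e/ before nasal /n/ → [ẽ]
2 segments change.

2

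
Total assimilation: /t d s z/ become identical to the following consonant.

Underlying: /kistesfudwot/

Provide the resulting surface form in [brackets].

[kitteffuwwot]

/s/ before /t/ → [t] (total assimilation)
/s/ before /f/ → [f] (total assimilation)
/d/ before /w/ → [w] (total assimilation)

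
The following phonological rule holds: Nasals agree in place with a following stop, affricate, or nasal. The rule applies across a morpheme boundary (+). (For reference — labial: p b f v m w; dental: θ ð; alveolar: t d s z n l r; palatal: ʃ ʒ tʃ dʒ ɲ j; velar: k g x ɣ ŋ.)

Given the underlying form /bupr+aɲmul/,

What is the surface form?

[bupr+ammul]

/ɲ/ before /m/ (labial) → [m]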